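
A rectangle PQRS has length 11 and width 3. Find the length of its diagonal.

Using the Pythagorean theorem:
d² = 11² + 3² = 121 + 9 = 130
d = sqrt(130)

sqrt(130)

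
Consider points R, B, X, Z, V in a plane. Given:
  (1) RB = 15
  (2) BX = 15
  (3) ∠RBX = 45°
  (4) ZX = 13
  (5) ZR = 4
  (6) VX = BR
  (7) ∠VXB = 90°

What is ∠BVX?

From the given relations: VX = BR = 15.
Step 1: By the law of cosines on triangle VXB: VB² = 15² + 15² − 2·15·15·cos(90°) = 450, so VB = 15·√2.
Step 2: By the inverse law of cosines on triangle BVX: cos(∠BVX) = ((15·√2)² + 15² − 15²) / (2·15·√2·15) = 450/636.4 = 0.7071, so ∠BVX = 45°.

Therefore, the measure of angle ∠BVX = 45°.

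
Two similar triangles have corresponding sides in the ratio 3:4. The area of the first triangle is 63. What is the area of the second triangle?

Area ratio = (3/4)^2 = 9/16. Area of the second triangle = 63 * 16/9 = 112.

112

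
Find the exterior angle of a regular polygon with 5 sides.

Each exterior angle of a regular n-gon is 360 / n.
For n = 5: 360 / 5 = 72 degrees.

72 degrees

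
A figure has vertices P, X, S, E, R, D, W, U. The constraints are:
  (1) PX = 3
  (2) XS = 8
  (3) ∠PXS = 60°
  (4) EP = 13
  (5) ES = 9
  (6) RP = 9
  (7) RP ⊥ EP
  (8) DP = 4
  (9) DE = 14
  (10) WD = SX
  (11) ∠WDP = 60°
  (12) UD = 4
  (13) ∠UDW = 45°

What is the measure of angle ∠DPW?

From the given relations: WD = SX = 8.
Step 1: By the law of cosines on triangle PDW: PW² = 4² + 8² − 2·4·8·cos(60°) = 48, so PW = 4·√3.
Step 2: By the inverse law of cosines on triangle DPW: cos(∠DPW) = (4² + (4·√3)² − 8²) / (2·4·4·√3) = 0/55.43 = 0, so ∠DPW = 90°.

Therefore, the measure of angle ∠DPW = 90°.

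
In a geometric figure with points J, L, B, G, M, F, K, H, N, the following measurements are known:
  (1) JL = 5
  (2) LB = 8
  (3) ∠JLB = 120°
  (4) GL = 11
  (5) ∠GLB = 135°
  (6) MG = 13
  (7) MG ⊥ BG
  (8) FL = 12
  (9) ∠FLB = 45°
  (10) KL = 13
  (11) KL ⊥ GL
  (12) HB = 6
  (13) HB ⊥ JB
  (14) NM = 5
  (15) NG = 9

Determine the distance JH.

Step 1: By the law of cosines on triangle BLJ: BJ² = 8² + 5² − 2·8·5·cos(120°) = 129, so BJ = √129.
Step 2: By the law of cosines on triangle JBH: JH² = √129² + 6² − 2·√129·6·cos(90°) = 165, so JH = √165.

Therefore, the length of JH = √165.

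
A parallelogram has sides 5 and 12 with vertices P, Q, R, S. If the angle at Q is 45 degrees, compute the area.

Area = 5 * 12 * sin(45°) = 60 * sqrt(2)/2 = 30*sqrt(2)

30*sqrt(2)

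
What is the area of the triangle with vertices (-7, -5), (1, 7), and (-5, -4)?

Using the Shoelace formula for a triangle:
Area = (1/2)|x0(y1 - y2) + x1(y2 - y0) + x2(y0 - y1)|
Area = (1/2)|-7(7 - -4) + 1(-4 - -5) + -5(-5 - 7)|
Area = (1/2)|-77 + 1 + 60|
Area = (1/2)|-16|
Area = (1/2)(16)
Area = 8

8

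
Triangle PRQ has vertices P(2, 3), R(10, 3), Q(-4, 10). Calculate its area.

Shoelace: Area = (1/2)|2(3-10) + 10(10-3) + -4(3-3)| = (1/2)(56) = 28

28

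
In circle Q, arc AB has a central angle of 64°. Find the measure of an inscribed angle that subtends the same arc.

By the inscribed angle theorem, the inscribed angle is half the central angle.
Inscribed angle = 64° / 2 = 32°

32°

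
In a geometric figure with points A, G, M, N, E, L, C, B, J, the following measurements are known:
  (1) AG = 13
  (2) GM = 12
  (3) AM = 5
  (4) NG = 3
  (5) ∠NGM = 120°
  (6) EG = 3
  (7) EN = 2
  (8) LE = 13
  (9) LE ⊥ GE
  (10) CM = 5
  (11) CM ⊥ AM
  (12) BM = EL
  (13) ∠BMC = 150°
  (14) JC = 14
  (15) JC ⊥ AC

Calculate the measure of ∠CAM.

Step 1: By the law of cosines on triangle AMC: AC² = 5² + 5² − 2·5·5·cos(90°) = 50, so AC = 5·√2.
Step 2: By the inverse law of cosines on triangle CAM: cos(∠CAM) = ((5·√2)² + 5² − 5²) / (2·5·√2·5) = 50/70.71 = 0.7071, so ∠CAM = 45°.

Therefore, the measure of angle ∠CAM = 45°.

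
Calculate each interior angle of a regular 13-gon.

Each interior angle of a regular n-gon is (n - 2) * 180 / n.
For n = 13: (13 - 2) * 180 / 13 = 1980/13 = 1980/13 degrees.

1980/13 degrees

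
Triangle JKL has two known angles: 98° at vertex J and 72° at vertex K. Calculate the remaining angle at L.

By the triangle angle sum property, the three interior angles of any triangle add up to 180°.
We know angle J = 98° and angle K = 72°, so their sum is 170°.
Therefore angle L = 180° - 170° = 10°.

10 degrees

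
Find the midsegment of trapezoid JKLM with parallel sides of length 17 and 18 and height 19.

midsegment = (17 + 18) / 2 = 35 / 2 = 35/2

35/2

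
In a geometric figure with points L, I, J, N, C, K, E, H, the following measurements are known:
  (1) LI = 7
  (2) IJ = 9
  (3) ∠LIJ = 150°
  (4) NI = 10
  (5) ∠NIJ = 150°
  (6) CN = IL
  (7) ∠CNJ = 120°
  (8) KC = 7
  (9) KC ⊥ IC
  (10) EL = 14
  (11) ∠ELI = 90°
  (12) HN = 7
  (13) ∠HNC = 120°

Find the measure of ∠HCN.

From the given relations: CN = IL = 7.
Step 1: By the law of cosines on triangle CNH: CH² = 7² + 7² − 2·7·7·cos(120°) = 147, so CH = 7·√3.
Step 2: By the inverse law of cosines on triangle HCN: cos(∠HCN) = ((7·√3)² + 7² − 7²) / (2·7·√3·7) = 147/169.74 = 0.866, so ∠HCN = 30°.

Therefore, the measure of angle ∠HCN = 30°.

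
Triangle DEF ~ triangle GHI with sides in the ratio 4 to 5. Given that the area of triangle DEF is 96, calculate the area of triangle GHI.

For similar figures, the area ratio equals the square of the side ratio.
Side ratio (DEF to GHI) = 4:5, so area ratio = 4^2:5^2 = 16:25.
If the area of DEF is 96, then the area of GHI = 96 * (25/16) = 150.

150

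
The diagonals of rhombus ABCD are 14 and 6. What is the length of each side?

The diagonals of a rhombus bisect each other at right angles.
Half-diagonals: 14/2 = 7 and 6/2 = 3
side = sqrt(7^2 + 3^2)
side = sqrt(49 + 9)
side = sqrt(58)

sqrt(58)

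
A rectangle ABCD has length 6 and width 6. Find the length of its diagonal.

d = sqrt(6^2 + 6^2) = sqrt(72) = 6*sqrt(2)

6*sqrt(2)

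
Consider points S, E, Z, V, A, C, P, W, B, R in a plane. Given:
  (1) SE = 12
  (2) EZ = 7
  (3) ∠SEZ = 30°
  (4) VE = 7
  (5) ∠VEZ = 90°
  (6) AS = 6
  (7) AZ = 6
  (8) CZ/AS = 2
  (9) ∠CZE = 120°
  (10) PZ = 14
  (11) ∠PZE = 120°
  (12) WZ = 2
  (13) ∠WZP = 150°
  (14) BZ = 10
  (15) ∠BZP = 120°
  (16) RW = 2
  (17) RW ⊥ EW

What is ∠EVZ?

Step 1: By the law of cosines on triangle VEZ: VZ² = 7² + 7² − 2·7·7·cos(90°) = 98, so VZ = 7·√2.
Step 2: By the inverse law of cosines on triangle EVZ: cos(∠EVZ) = (7² + (7·√2)² − 7²) / (2·7·7·√2) = 98/138.59 = 0.7071, so ∠EVZ = 45°.

Therefore, the measure of angle ∠EVZ = 45°.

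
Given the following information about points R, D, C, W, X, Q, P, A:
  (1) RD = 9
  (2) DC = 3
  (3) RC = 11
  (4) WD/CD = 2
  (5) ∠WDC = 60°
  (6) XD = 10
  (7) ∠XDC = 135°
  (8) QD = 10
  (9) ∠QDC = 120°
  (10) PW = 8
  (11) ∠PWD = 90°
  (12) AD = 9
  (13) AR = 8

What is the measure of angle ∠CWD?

From the given relations: WD = 2·CD = 2·3 = 6.
Step 1: By the law of cosines on triangle WDC: WC² = 6² + 3² − 2·6·3·cos(60°) = 27, so WC = 3·√3.
Step 2: By the inverse law of cosines on triangle CWD: cos(∠CWD) = ((3·√3)² + 6² − 3²) / (2·3·√3·6) = 54/62.35 = 0.866, so ∠CWD = 30°.

Therefore, the measure of angle ∠CWD = 30°.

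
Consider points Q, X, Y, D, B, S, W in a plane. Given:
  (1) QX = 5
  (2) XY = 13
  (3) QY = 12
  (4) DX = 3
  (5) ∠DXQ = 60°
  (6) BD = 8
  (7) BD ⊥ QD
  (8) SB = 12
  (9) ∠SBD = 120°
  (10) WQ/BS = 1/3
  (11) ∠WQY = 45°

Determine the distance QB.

Step 1: By the law of cosines on triangle DXQ: DQ² = 3² + 5² − 2·3·5·cos(60°) = 19, so DQ = √19.
Step 2: By the law of cosines on triangle QDB: QB² = √19² + 8² − 2·√19·8·cos(90°) = 83, so QB = √83.

Therefore, the length of QB = √83.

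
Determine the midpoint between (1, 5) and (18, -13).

The midpoint is the point halfway along the segment.
Move half the horizontal distance: 1 + (18 - 1)/2 = 1 + 17/2 = 19/2
Move half the vertical distance: 5 + (-13 - 5)/2 = 5 + -18/2 = -4
Midpoint = (19/2, -4)

(19/2, -4)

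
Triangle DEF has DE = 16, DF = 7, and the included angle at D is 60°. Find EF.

By the law of cosines: EF^2 = DE^2 + DF^2 - 2*DE*DF*cos(D)
EF^2 = 16^2 + 7^2 - 2*16*7*cos(60°)
EF^2 = 256 + 49 - 224*(1/2)
EF^2 = 193
EF = sqrt(193)

sqrt(193)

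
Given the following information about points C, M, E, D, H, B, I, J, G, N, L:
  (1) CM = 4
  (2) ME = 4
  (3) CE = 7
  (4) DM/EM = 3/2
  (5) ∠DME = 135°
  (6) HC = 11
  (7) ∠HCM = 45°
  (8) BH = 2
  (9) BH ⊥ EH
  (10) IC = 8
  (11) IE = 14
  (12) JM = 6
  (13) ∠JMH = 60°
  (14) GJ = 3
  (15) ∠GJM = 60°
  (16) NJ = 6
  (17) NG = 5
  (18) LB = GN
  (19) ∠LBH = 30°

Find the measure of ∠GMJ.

Step 1: By the law of cosines on triangle MJG: MG² = 6² + 3² − 2·6·3·cos(60°) = 27, so MG = 3·√3.
Step 2: By the inverse law of cosines on triangle GMJ: cos(∠GMJ) = ((3·√3)² + 6² − 3²) / (2·3·√3·6) = 54/62.35 = 0.866, so ∠GMJ = 30°.

Therefore, the measure of angle ∠GMJ = 30°.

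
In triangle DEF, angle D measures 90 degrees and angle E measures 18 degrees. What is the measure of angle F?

Let angle F = x. Then 90 + 18 + x = 180.
x = 180 - 108 = 72 degrees.

72 degrees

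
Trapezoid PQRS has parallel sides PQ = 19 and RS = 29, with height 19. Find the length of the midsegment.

midsegment = (19 + 29) / 2 = 48 / 2 = 24

24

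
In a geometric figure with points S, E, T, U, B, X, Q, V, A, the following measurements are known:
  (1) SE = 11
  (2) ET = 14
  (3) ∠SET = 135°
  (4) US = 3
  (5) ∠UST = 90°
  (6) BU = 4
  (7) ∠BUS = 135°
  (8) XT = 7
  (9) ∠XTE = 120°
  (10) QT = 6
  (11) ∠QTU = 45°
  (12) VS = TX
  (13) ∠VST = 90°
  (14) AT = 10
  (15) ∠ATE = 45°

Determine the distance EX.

Step 1: By the law of cosines on triangle ETX: EX² = 14² + 7² − 2·14·7·cos(120°) = 343, so EX = 7·√7.

Therefore, the length of EX = 7·√7.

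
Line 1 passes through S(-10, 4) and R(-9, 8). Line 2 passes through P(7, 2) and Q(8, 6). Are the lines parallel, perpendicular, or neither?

Slope of line 1: m1 = (8 - 4)/(-9 - -10) = 4/1 = 4
Slope of line 2: m2 = (6 - 2)/(8 - 7) = 4/1 = 4
m1 = m2, so the lines are parallel.

Parallel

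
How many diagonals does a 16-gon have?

Each of the 16 vertices connects to 13 non-adjacent vertices via diagonals.
Total connections = 16 × 13 = 208, but each diagonal is counted twice.
Number of diagonals = 208 / 2 = 104.

104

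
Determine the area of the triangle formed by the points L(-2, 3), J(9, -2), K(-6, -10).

Shoelace: Area = (1/2)|-2(-2--10) + 9(-10-3) + -6(3--2)| = (1/2)(163) = 163/2

163/2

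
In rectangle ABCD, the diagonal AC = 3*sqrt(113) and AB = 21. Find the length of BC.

b = sqrt(d^2 - a^2) = sqrt(1017 - 441) = sqrt(576) = 24

24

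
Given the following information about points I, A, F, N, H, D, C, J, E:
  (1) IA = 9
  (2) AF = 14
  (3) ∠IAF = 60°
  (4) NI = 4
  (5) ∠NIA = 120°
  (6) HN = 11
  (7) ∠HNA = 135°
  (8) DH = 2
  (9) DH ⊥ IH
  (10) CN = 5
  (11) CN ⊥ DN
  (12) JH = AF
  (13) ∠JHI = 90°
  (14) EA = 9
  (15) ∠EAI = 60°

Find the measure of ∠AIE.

Step 1: By the law of cosines on triangle IAE: IE² = 9² + 9² − 2·9·9·cos(60°) = 81, so IE = 9.
Step 2: By the inverse law of cosines on triangle AIE: cos(∠AIE) = (9² + 9² − 9²) / (2·9·9) = 81/162 = 0.5, so ∠AIE = 60°.

Therefore, the measure of angle ∠AIE = 60°.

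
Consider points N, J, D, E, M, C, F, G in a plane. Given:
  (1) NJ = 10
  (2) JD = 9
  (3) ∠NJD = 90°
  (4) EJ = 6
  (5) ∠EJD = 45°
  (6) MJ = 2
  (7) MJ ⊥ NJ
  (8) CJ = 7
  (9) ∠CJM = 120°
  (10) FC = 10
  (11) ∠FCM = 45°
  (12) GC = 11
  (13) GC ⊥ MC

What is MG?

Step 1: By the law of cosines on triangle CJM: CM² = 7² + 2² − 2·7·2·cos(120°) = 67, so CM = √67.
Step 2: By the law of cosines on triangle MCG: MG² = √67² + 11² − 2·√67·11·cos(90°) = 188, so MG = 2·√47.

Therefore, the length of MG = 2·√47.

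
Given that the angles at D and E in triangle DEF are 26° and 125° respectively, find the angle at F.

The interior angles sum to 180°: angle F = 180 - 26 - 125 = 29°.
The triangle is obtuse (angles 26°, 125°, 29°).

29 degrees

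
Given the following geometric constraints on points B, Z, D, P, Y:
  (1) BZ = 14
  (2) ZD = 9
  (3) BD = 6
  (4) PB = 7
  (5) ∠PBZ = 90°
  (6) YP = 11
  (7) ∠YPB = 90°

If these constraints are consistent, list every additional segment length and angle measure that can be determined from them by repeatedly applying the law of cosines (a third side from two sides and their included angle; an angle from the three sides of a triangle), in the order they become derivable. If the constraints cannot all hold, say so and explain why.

The constraints are consistent. Derivable facts, in order:
After 1 step:
- BY = √170
- ZP = 7·√5
- ∠BDZ = 137.01°
- ∠BZD = 16.99°
- ∠DBZ = 26°
After 2 steps:
- ∠BPZ = 63.43°
- ∠BYP = 32.47°
- ∠BZP = 26.57°
- ∠PBY = 57.53°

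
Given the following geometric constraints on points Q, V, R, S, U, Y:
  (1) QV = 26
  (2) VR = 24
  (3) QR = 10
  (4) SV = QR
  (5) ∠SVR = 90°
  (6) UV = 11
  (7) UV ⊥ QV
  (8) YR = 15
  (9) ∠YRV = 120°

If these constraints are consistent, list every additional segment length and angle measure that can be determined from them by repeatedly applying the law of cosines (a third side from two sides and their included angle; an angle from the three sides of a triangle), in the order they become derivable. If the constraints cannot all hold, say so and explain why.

The constraints are consistent. Derivable facts, in order:
After 1 step:
- QU ≈ 28.23
- RS = 26
- VY = 3·√129
- ∠QRV = 90°
- ∠QVR = 22.62°
- ∠RQV = 67.38°
After 2 steps:
- ∠QUV = 67.07°
- ∠RSV = 67.38°
- ∠RVY = 22.41°
- ∠RYV = 37.59°
- ∠SRV = 22.62°
- ∠UQV = 22.93°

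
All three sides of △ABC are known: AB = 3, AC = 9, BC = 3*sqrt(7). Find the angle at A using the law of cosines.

When all three sides of a triangle are known, the law of cosines can be rearranged to find any angle.
cos(C) = (a² + b² - c²) / (2ab) gives cos(A) = 1/2.
Taking the inverse cosine: A = 60°.

60°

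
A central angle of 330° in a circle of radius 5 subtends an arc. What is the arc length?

The full circumference is 2πr = 2π(5) = 10*pi.
The arc spans 330° out of 360°, which is a fraction of 11/12.
Arc length = 10*pi × 11/12 = 55*pi/6.

55*pi/6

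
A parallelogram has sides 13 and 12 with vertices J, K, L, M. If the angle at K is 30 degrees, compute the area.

The area of a parallelogram equals the product of two adjacent sides times the sine of the included angle.
This is because the height equals 12 * sin(30°) = 6.
Area = 13 * 6 = 78

78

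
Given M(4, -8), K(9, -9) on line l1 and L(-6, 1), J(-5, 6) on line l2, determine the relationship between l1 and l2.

Slope of line 1: m1 = (-9 - -8)/(9 - 4) = -1/5 = -1/5
Slope of line 2: m2 = (6 - 1)/(-5 - -6) = 5/1 = 5
m1 * m2 = -1, so perpendicular.

Perpendicular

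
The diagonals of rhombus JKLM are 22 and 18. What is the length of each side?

Half-diagonals are 11 and 9. side = sqrt(11^2 + 9^2) = sqrt(202)

sqrt(202)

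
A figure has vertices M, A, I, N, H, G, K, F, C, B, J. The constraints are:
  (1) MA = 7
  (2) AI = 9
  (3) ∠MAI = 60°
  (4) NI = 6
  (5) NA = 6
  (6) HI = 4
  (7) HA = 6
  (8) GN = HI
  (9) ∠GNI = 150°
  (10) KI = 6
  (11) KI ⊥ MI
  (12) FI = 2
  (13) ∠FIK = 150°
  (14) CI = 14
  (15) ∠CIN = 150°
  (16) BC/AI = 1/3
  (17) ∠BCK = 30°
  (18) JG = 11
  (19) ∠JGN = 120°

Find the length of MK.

Step 1: By the law of cosines on triangle IAM: IM² = 9² + 7² − 2·9·7·cos(60°) = 67, so IM = √67.
Step 2: By the law of cosines on triangle MIK: MK² = √67² + 6² − 2·√67·6·cos(90°) = 103, so MK = √103.

Therefore, the length of MK = √103.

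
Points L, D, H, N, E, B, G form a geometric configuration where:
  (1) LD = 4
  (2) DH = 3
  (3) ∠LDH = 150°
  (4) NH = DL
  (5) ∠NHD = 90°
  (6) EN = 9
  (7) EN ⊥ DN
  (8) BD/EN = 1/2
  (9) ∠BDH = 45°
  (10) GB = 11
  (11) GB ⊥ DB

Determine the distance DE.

From the given relations: NH = DL = 4.
Step 1: By the law of cosines on triangle DHN: DN² = 3² + 4² − 2·3·4·cos(90°) = 25, so DN = 5.
Step 2: By the law of cosines on triangle DNE: DE² = 5² + 9² − 2·5·9·cos(90°) = 106, so DE = √106.

Therefore, the length of DE = √106.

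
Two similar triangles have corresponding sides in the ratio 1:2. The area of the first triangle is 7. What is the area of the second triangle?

For similar figures, the area ratio equals the square of the side ratio.
Side ratio (the first triangle to the second triangle) = 1:2, so area ratio = 1^2:2^2 = 1:4.
If the area of the first triangle is 7, then the area of the second triangle = 7 * (4/1) = 28.

28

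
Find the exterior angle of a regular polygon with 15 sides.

Each exterior angle of a regular n-gon is 360 / n.
For n = 15: 360 / 15 = 24 degrees.

24 degrees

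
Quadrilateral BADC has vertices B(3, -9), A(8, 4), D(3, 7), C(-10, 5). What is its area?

Using the Shoelace formula for a quadrilateral (vertices in order):
Area = (1/2)|sum of (x_i * y_(i+1) - x_(i+1) * y_i)|
Terms: (3*4 - 8*-9) = 84, (8*7 - 3*4) = 44, (3*5 - -10*7) = 85, (-10*-9 - 3*5) = 75
Sum = 288
Area = (1/2)(288) = 144

144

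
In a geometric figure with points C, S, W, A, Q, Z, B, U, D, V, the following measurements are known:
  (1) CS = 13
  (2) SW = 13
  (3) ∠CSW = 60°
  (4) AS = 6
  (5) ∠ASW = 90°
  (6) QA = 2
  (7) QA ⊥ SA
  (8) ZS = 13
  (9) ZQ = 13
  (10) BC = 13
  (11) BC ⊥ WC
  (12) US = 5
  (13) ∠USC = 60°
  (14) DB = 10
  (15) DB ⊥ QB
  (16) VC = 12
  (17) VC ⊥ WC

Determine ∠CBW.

Step 1: By the law of cosines on triangle CSW: CW² = 13² + 13² − 2·13·13·cos(60°) = 169, so CW = 13.
Step 2: By the law of cosines on triangle BCW: BW² = 13² + 13² − 2·13·13·cos(90°) = 338, so BW = 13·√2.
Step 3: By the inverse law of cosines on triangle CBW: cos(∠CBW) = (13² + (13·√2)² − 13²) / (2·13·13·√2) = 338/478 = 0.7071, so ∠CBW = 45°.

Therefore, the measure of angle ∠CBW = 45°.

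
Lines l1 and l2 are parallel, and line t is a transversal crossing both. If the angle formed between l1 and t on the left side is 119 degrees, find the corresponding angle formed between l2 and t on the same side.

Corresponding angles formed by parallel lines and a transversal are equal.
The given angle is 119 degrees.
The corresponding angle = 119 degrees.

119 degrees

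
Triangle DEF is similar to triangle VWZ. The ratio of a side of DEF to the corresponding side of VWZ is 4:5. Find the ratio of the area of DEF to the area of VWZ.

Area scales with the square of linear dimensions. If every length is multiplied by 4/5, then the area is multiplied by (4/5)^2 = 16/25.
The area ratio is 16:25.

16:25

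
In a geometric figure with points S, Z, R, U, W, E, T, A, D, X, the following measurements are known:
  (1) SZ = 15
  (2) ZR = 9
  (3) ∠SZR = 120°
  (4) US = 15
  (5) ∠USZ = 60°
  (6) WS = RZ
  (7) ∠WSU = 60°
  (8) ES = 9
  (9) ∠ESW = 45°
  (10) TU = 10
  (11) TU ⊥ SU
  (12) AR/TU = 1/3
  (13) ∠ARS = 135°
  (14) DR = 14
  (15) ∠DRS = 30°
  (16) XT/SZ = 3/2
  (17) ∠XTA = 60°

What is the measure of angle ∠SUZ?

Step 1: By the law of cosines on triangle USZ: UZ² = 15² + 15² − 2·15·15·cos(60°) = 225, so UZ = 15.
Step 2: By the inverse law of cosines on triangle SUZ: cos(∠SUZ) = (15² + 15² − 15²) / (2·15·15) = 225/450 = 0.5, so ∠SUZ = 60°.

Therefore, the measure of angle ∠SUZ = 60°.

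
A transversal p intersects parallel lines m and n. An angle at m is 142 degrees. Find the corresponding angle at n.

Corresponding angles formed by parallel lines and a transversal are equal.
The given angle is 142 degrees.
The corresponding angle = 142 degrees.

142 degrees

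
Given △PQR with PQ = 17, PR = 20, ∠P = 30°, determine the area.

Area = (1/2)(17)(20) sin(30°) = (1/2)(17)(20)(1/2) = 85

85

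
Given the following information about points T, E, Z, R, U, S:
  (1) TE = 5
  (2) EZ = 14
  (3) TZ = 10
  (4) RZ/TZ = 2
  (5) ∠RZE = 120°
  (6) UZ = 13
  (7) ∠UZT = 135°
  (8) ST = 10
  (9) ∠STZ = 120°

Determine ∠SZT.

Step 1: By the law of cosines on triangle ZTS: ZS² = 10² + 10² − 2·10·10·cos(120°) = 300, so ZS = 10·√3.
Step 2: By the inverse law of cosines on triangle SZT: cos(∠SZT) = ((10·√3)² + 10² − 10²) / (2·10·√3·10) = 300/346.41 = 0.866, so ∠SZT = 30°.

Therefore, the measure of angle ∠SZT = 30°.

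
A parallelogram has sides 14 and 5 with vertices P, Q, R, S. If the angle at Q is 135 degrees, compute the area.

The area of a parallelogram equals the product of two adjacent sides times the sine of the included angle.
This is because the height equals 5 * sin(135°) = 5*sqrt(2)/2.
Area = 14 * 5*sqrt(2)/2 = 35*sqrt(2)

35*sqrt(2)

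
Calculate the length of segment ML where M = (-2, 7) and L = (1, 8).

d = sqrt((3)^2 + (1)^2) = sqrt(10)

sqrt(10)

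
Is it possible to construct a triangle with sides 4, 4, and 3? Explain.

Yes.
The triangle inequality requires that the sum of any two sides exceeds the third.
Here 3 + 4 = 7 > 4, so the condition is met.

Yes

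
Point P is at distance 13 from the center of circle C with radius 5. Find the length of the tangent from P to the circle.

tangent = √(d² - r²) = √(13² - 5²) = √(169 - 25) = √144 = 12

12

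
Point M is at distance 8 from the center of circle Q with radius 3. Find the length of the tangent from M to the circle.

The tangent, radius, and line from the external point to the center form a right triangle.
The right angle is where the tangent meets the radius.
By the Pythagorean theorem: tangent² + 3² = 8²
tangent² = 64 - 9 = 55
tangent = sqrt(55)

sqrt(55)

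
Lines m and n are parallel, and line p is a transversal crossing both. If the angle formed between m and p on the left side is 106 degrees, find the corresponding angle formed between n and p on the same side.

When a transversal crosses parallel lines, angles in the same position at each intersection are called corresponding angles.
These are always equal, so the answer is 106 degrees.

106 degrees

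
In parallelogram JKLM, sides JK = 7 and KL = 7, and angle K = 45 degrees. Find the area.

Area = a * b * sin(theta)
Area = 7 * 7 * sin(45 degrees)
Area = 49 * sqrt(2)/2
Area = 49*sqrt(2)/2

49*sqrt(2)/2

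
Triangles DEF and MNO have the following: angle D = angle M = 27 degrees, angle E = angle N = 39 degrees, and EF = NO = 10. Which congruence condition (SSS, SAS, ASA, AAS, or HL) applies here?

The given information matches AAS: Two pairs of corresponding angles and a non-included side are equal (Angle-Angle-Side).

AAS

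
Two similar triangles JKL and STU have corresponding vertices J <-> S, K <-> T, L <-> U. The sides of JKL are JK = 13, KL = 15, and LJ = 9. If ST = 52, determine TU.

Similar triangles have proportional sides. Setting up the proportion:
ST / JK = TU / KL
52 / 13 = TU / 15
TU = 15 * 52 / 13 = 60.

60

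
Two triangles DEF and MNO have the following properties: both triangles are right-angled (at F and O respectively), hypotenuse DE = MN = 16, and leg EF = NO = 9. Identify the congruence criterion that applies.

Consider the given information: both triangles are right-angled (at F and O respectively), hypotenuse DE = MN = 16, and leg EF = NO = 9
This is not SSS or SAS: SSS requires all three pairs of sides, but we don't have that. SAS requires two sides and the included angle between them.
The correct criterion is HL. The hypotenuse and one leg of two right triangles are equal (Hypotenuse-Leg).

HL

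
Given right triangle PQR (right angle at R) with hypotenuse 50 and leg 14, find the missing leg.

QR = sqrt(50^2 - 14^2) = sqrt(2304) = 48

48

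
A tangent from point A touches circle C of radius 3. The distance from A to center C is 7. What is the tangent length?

tangent = √(d² - r²) = √(7² - 3²) = √(49 - 9) = √40 = 2*sqrt(10)

2*sqrt(10)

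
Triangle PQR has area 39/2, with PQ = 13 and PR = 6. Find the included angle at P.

Area = (1/2) * a * b * sin(C)
sin(C) = 2 * Area / (a * b)
sin(C) = 2 * 39/2 / (13 * 6)
sin(C) = 1/2
C = arcsin(1/2) = 30°
Since sin(180° - C) = sin(C), the obtuse angle 150° gives the same area, so C = 30° or C = 150°.

30° or 150°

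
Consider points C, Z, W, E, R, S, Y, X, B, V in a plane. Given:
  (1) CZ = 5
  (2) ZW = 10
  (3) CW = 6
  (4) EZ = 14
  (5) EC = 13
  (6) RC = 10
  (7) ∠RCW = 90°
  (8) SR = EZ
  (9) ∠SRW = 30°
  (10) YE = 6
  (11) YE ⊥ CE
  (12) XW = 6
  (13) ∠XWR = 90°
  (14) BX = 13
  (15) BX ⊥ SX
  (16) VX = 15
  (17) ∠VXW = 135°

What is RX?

Step 1: By the law of cosines on triangle RCW: RW² = 10² + 6² − 2·10·6·cos(90°) = 136, so RW = 2·√34.
Step 2: By the law of cosines on triangle RWX: RX² = (2·√34)² + 6² − 2·2·√34·6·cos(90°) = 172, so RX = 2·√43.

Therefore, the length of RX = 2·√43.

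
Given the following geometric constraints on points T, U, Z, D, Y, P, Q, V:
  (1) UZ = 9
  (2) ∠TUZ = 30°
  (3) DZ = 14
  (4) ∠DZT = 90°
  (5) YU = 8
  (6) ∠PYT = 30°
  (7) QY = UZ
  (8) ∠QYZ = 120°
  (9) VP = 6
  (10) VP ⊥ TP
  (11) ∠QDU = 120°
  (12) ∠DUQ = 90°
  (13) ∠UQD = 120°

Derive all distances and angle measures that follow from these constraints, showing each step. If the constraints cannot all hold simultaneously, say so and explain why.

These constraints are not satisfiable: (11), (12) and (13) are the three interior angles of triangle QDU, which must sum to 180°, but 120° + 90° + 120° = 330°. No planar figure meets all of them, so nothing further can be derived.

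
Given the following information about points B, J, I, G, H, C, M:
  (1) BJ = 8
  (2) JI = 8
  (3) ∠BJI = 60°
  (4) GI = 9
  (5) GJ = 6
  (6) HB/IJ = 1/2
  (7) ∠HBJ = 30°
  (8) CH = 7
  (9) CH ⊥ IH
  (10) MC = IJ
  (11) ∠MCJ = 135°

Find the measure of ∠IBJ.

Step 1: By the law of cosines on triangle BJI: BI² = 8² + 8² − 2·8·8·cos(60°) = 64, so BI = 8.
Step 2: By the inverse law of cosines on triangle IBJ: cos(∠IBJ) = (8² + 8² − 8²) / (2·8·8) = 64/128 = 0.5, so ∠IBJ = 60°.

Therefore, the measure of angle ∠IBJ = 60°.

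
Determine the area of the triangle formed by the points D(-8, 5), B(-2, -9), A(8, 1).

The Shoelace formula computes the area from vertex coordinates by summing cross products.
For vertices (-8,5), (-2,-9), (8,1):
Signed sum = -8*-9 - -2*5 + -2*1 - 8*-9 + 8*5 - -8*1
= 82 + 70 + 48 = 200
Area = (1/2)|200| = 100.

100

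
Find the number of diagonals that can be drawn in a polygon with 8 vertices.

Total line segments between 8 vertices = C(8,2) = 28.
Subtract the 8 sides: 28 - 8 = 20 diagonals.

20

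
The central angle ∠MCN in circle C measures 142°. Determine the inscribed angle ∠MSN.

By the inscribed angle theorem, the inscribed angle is half the central angle.
Inscribed angle = 142° / 2 = 71°

71°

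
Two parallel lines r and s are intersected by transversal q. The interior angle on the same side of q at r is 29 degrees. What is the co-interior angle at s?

Co-interior (same-side interior) angles are between the parallel lines on the same side of the transversal.
Unlike corresponding or alternate interior angles, they are supplementary rather than equal.
So the angle = 180 - 29 = 151 degrees.

151 degrees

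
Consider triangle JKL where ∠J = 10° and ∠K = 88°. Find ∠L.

By the triangle angle sum property, the three interior angles of any triangle add up to 180°.
We know angle J = 10° and angle K = 88°, so their sum is 98°.
Therefore angle L = 180° - 98° = 82°.

82 degrees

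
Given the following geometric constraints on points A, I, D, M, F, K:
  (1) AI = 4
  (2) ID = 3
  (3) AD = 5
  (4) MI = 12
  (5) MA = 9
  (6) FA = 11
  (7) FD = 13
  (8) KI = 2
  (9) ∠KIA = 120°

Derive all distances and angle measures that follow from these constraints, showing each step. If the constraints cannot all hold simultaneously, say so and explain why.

The constraints are consistent.

Step 1: From AI = 4, IK = 2, and ∠AIK = 120°, by the law of cosines:
  AK² = AI² + IK² - 2·AI·IK·cos(120°) = 16 + 4 + 8 = 28
  AK = 2·√7

Step 2: From AD = 5, AF = 11, DF = 13, by the inverse law of cosines:
  cos(∠DAF) = (AD² + AF² - DF²) / (2·AD·AF)
  ∠DAF = 102.07°

Step 3: From AD = 5, AI = 4, DI = 3, by the inverse law of cosines:
  cos(∠DAI) = (AD² + AI² - DI²) / (2·AD·AI)
  ∠DAI = 36.87°

Step 4: From AI = 4, AM = 9, IM = 12, by the inverse law of cosines:
  cos(∠IAM) = (AI² + AM² - IM²) / (2·AI·AM)
  ∠IAM = 130.75°

Step 5: From IA = 4, ID = 3, AD = 5, by the inverse law of cosines:
  cos(∠AID) = (IA² + ID² - AD²) / (2·IA·ID)
  ∠AID = 90°

Step 6: From IA = 4, IM = 12, AM = 9, by the inverse law of cosines:
  cos(∠AIM) = (IA² + IM² - AM²) / (2·IA·IM)
  ∠AIM = 34.62°

Step 7: From DA = 5, DF = 13, AF = 11, by the inverse law of cosines:
  cos(∠ADF) = (DA² + DF² - AF²) / (2·DA·DF)
  ∠ADF = 55.84°

Step 8: From DA = 5, DI = 3, AI = 4, by the inverse law of cosines:
  cos(∠ADI) = (DA² + DI² - AI²) / (2·DA·DI)
  ∠ADI = 53.13°

Step 9: From MA = 9, MI = 12, AI = 4, by the inverse law of cosines:
  cos(∠AMI) = (MA² + MI² - AI²) / (2·MA·MI)
  ∠AMI = 14.63°

Step 10: From FA = 11, FD = 13, AD = 5, by the inverse law of cosines:
  cos(∠AFD) = (FA² + FD² - AD²) / (2·FA·FD)
  ∠AFD = 22.09°

Step 11: From AI = 4, AK = 2·√7, IK = 2, by the inverse law of cosines:
  cos(∠IAK) = (AI² + AK² - IK²) / (2·AI·AK)
  ∠IAK = 19.11°

Step 12: From KA = 2·√7, KI = 2, AI = 4, by the inverse law of cosines:
  cos(∠AKI) = (KA² + KI² - AI²) / (2·KA·KI)
  ∠AKI = 40.89°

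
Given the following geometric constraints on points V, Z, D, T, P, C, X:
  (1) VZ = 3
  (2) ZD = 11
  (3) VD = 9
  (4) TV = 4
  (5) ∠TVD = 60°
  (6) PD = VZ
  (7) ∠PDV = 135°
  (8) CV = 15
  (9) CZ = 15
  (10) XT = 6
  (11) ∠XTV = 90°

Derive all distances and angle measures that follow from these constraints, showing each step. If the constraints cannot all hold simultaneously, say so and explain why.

The constraints are consistent.

From the given relations:
  PD = VZ = 3

Step 1: From VD = 9, DP = 3, and ∠VDP = 135°, by the law of cosines:
  VP² = VD² + DP² - 2·VD·DP·cos(135°) = 81 + 9 + 38.18 = 128.2
  VP ≈ 11.32

Step 2: From VT = 4, TX = 6, and ∠VTX = 90°, by the law of cosines:
  VX² = VT² + TX² - 2·VT·TX·cos(90°) = 16 + 36 - 0 = 52
  VX = 2·√13

Step 3: From DV = 9, VT = 4, and ∠DVT = 60°, by the law of cosines:
  DT² = DV² + VT² - 2·DV·VT·cos(60°) = 81 + 16 - 36 = 61
  DT = √61

Step 4: From VC = 15, VZ = 3, CZ = 15, by the inverse law of cosines:
  cos(∠CVZ) = (VC² + VZ² - CZ²) / (2·VC·VZ)
  ∠CVZ = 84.26°

Step 5: From VD = 9, VZ = 3, DZ = 11, by the inverse law of cosines:
  cos(∠DVZ) = (VD² + VZ² - DZ²) / (2·VD·VZ)
  ∠DVZ = 125.03°

Step 6: From ZC = 15, ZV = 3, CV = 15, by the inverse law of cosines:
  cos(∠CZV) = (ZC² + ZV² - CV²) / (2·ZC·ZV)
  ∠CZV = 84.26°

Step 7: From ZD = 11, ZV = 3, DV = 9, by the inverse law of cosines:
  cos(∠DZV) = (ZD² + ZV² - DV²) / (2·ZD·ZV)
  ∠DZV = 42.06°

Step 8: From DV = 9, DZ = 11, VZ = 3, by the inverse law of cosines:
  cos(∠VDZ) = (DV² + DZ² - VZ²) / (2·DV·DZ)
  ∠VDZ = 12.9°

Step 9: From CV = 15, CZ = 15, VZ = 3, by the inverse law of cosines:
  cos(∠VCZ) = (CV² + CZ² - VZ²) / (2·CV·CZ)
  ∠VCZ = 11.48°

Step 10: From VD = 9, VP = 11.32, DP = 3, by the inverse law of cosines:
  cos(∠DVP) = (VD² + VP² - DP²) / (2·VD·VP)
  ∠DVP = 10.8°

Step 11: From VT = 4, VX = 2·√13, TX = 6, by the inverse law of cosines:
  cos(∠TVX) = (VT² + VX² - TX²) / (2·VT·VX)
  ∠TVX = 56.31°

Step 12: From DT = √61, DV = 9, TV = 4, by the inverse law of cosines:
  cos(∠TDV) = (DT² + DV² - TV²) / (2·DT·DV)
  ∠TDV = 26.33°

Step 13: From TD = √61, TV = 4, DV = 9, by the inverse law of cosines:
  cos(∠DTV) = (TD² + TV² - DV²) / (2·TD·TV)
  ∠DTV = 93.67°

Step 14: From PD = 3, PV = 11.32, DV = 9, by the inverse law of cosines:
  cos(∠DPV) = (PD² + PV² - DV²) / (2·PD·PV)
  ∠DPV = 34.2°

Step 15: From XT = 6, XV = 2·√13, TV = 4, by the inverse law of cosines:
  cos(∠TXV) = (XT² + XV² - TV²) / (2·XT·XV)
  ∠TXV = 33.69°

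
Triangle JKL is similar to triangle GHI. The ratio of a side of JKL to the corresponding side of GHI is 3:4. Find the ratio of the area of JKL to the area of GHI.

The ratio of areas of similar triangles equals the square of the side ratio.
Side ratio = 3:4
Area ratio = (3/4)^2 = 9/16 = 9:16

9:16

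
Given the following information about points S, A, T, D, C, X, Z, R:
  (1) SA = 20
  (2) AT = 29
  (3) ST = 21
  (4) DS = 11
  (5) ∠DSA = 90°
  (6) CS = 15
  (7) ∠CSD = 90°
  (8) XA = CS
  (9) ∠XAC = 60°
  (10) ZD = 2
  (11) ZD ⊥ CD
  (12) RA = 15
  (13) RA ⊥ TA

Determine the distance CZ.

Step 1: By the law of cosines on triangle CSD: CD² = 15² + 11² − 2·15·11·cos(90°) = 346, so CD ≈ 18.6.
Step 2: By the law of cosines on triangle CDZ: CZ² = 18.6² + 2² − 2·18.6·2·cos(90°) = 350, so CZ = 5·√14.

Therefore, the length of CZ = 5·√14.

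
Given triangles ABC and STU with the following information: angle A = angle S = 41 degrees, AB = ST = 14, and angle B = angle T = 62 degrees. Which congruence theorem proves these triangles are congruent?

Consider the given information: angle A = angle S = 41 degrees, AB = ST = 14, and angle B = angle T = 62 degrees
This is not SAS or HL: SAS requires two sides and the included angle between them. HL only applies to right triangles with matching hypotenuse and leg.
The correct criterion is ASA. Two pairs of corresponding angles and the included side are equal (Angle-Side-Angle).

ASA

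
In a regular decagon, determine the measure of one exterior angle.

Each exterior angle of a regular n-gon is 360 / n.
For n = 10: 360 / 10 = 36 degrees.

36 degrees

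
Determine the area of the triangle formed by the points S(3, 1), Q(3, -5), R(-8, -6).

Using the Shoelace formula for a triangle:
Area = (1/2)|x0(y1 - y2) + x1(y2 - y0) + x2(y0 - y1)|
Area = (1/2)|3(-5 - -6) + 3(-6 - 1) + -8(1 - -5)|
Area = (1/2)|3 + -21 + -48|
Area = (1/2)|-66|
Area = (1/2)(66)
Area = 33

33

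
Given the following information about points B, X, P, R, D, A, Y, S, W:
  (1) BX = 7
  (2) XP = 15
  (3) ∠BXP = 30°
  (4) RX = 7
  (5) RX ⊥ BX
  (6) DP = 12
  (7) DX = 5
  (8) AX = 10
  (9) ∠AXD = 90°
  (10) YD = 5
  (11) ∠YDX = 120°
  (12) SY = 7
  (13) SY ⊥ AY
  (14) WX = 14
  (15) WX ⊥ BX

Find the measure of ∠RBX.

Step 1: By the law of cosines on triangle BXR: BR² = 7² + 7² − 2·7·7·cos(90°) = 98, so BR = 7·√2.
Step 2: By the inverse law of cosines on triangle RBX: cos(∠RBX) = ((7·√2)² + 7² − 7²) / (2·7·√2·7) = 98/138.59 = 0.7071, so ∠RBX = 45°.

Therefore, the measure of angle ∠RBX = 45°.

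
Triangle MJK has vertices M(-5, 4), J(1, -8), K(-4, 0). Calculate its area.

The Shoelace formula computes the area from vertex coordinates by summing cross products.
For vertices (-5,4), (1,-8), (-4,0):
Signed sum = -5*-8 - 1*4 + 1*0 - -4*-8 + -4*4 - -5*0
= 36 + -32 + -16 = -12
Area = (1/2)|-12| = 6.

6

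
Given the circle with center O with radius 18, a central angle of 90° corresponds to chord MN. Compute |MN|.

Chord length = 2r sin(θ/2)
= 2 × 18 × sin(90°/2)
= 2 × 18 × sin(45°)
= 18*sqrt(2)

18*sqrt(2)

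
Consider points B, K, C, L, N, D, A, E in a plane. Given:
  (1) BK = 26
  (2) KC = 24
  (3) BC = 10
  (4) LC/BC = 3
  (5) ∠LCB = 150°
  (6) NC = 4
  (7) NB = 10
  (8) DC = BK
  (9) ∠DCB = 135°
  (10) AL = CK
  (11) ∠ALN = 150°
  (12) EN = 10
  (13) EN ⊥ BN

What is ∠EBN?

Step 1: By the law of cosines on triangle BNE: BE² = 10² + 10² − 2·10·10·cos(90°) = 200, so BE = 10·√2.
Step 2: By the inverse law of cosines on triangle EBN: cos(∠EBN) = ((10·√2)² + 10² − 10²) / (2·10·√2·10) = 200/282.84 = 0.7071, so ∠EBN = 45°.

Therefore, the measure of angle ∠EBN = 45°.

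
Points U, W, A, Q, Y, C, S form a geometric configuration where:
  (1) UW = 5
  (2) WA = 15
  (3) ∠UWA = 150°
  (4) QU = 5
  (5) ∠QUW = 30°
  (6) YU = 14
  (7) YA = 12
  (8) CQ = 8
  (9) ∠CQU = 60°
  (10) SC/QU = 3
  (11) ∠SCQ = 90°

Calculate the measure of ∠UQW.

Step 1: By the law of cosines on triangle QUW: QW² = 5² + 5² − 2·5·5·cos(30°) = 6.7, so QW ≈ 2.59.
Step 2: By the inverse law of cosines on triangle UQW: cos(∠UQW) = (5² + 2.59² − 5²) / (2·5·2.59) = 6.7/25.88 = 0.2588, so ∠UQW = 75°.

Therefore, the measure of angle ∠UQW = 75°.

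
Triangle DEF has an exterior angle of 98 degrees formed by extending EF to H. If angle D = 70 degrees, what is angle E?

angle E = 98 - 70 = 28 degrees (exterior angle theorem).

28 degrees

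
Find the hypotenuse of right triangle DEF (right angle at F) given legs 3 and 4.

DE = sqrt(3^2 + 4^2) = sqrt(25) = 5

5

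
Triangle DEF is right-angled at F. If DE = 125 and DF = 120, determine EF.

EF = sqrt(125^2 - 120^2) = sqrt(1225) = 35

35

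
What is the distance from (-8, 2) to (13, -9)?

d = sqrt((21)^2 + (-11)^2) = sqrt(562)

sqrt(562)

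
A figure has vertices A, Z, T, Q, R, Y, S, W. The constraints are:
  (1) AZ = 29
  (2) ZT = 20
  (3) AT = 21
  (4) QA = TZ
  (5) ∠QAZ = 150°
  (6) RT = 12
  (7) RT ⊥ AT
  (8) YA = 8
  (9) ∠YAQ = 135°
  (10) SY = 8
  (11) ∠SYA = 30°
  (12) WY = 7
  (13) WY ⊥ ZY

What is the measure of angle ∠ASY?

Step 1: By the law of cosines on triangle SYA: SA² = 8² + 8² − 2·8·8·cos(30°) = 17.15, so SA ≈ 4.14.
Step 2: By the inverse law of cosines on triangle ASY: cos(∠ASY) = (4.14² + 8² − 8²) / (2·4.14·8) = 17.15/66.26 = 0.2588, so ∠ASY = 75°.

Therefore, the measure of angle ∠ASY = 75°.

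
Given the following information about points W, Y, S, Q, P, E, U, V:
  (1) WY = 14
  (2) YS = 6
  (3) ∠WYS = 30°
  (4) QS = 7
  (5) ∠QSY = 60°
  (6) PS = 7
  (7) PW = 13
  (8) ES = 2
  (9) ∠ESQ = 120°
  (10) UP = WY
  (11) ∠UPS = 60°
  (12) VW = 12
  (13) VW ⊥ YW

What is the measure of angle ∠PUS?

From the given relations: UP = WY = 14.
Step 1: By the law of cosines on triangle UPS: US² = 14² + 7² − 2·14·7·cos(60°) = 147, so US = 7·√3.
Step 2: By the inverse law of cosines on triangle PUS: cos(∠PUS) = (14² + (7·√3)² − 7²) / (2·14·7·√3) = 294/339.48 = 0.866, so ∠PUS = 30°.

Therefore, the measure of angle ∠PUS = 30°.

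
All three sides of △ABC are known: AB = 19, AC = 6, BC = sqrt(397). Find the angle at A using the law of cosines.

cos(A) = (19² + 6² - (sqrt(397))²) / (2 × 19 × 6) = 0, so A = arccos(0) = 90°.

90°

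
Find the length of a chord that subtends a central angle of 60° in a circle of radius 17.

Chord = 2(17) sin(30°) = 17

17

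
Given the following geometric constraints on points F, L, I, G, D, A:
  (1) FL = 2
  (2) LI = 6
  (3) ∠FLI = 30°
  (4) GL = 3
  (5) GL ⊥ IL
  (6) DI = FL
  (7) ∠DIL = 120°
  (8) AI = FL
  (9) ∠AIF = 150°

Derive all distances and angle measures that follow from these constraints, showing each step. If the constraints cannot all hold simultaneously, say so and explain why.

The constraints are consistent.

From the given relations:
  DI = FL = 2
  AI = FL = 2

Step 1: From FL = 2, LI = 6, and ∠FLI = 30°, by the law of cosines:
  FI² = FL² + LI² - 2·FL·LI·cos(30°) = 4 + 36 - 20.78 = 19.22
  FI ≈ 4.38

Step 2: From LI = 6, ID = 2, and ∠LID = 120°, by the law of cosines:
  LD² = LI² + ID² - 2·LI·ID·cos(120°) = 36 + 4 + 12 = 52
  LD = 2·√13

Step 3: From IL = 6, LG = 3, and ∠ILG = 90°, by the law of cosines:
  IG² = IL² + LG² - 2·IL·LG·cos(90°) = 36 + 9 - 0 = 45
  IG = 3·√5

Step 4: From FI = 4.38, IA = 2, and ∠FIA = 150°, by the law of cosines:
  FA² = FI² + IA² - 2·FI·IA·cos(150°) = 19.22 + 4 + 15.19 = 38.4
  FA ≈ 6.2

Step 5: From FI = 4.38, FL = 2, IL = 6, by the inverse law of cosines:
  cos(∠IFL) = (FI² + FL² - IL²) / (2·FI·FL)
  ∠IFL = 136.81°

Step 6: From LD = 2·√13, LI = 6, DI = 2, by the inverse law of cosines:
  cos(∠DLI) = (LD² + LI² - DI²) / (2·LD·LI)
  ∠DLI = 13.9°

Step 7: From IF = 4.38, IL = 6, FL = 2, by the inverse law of cosines:
  cos(∠FIL) = (IF² + IL² - FL²) / (2·IF·IL)
  ∠FIL = 13.19°

Step 8: From IG = 3·√5, IL = 6, GL = 3, by the inverse law of cosines:
  cos(∠GIL) = (IG² + IL² - GL²) / (2·IG·IL)
  ∠GIL = 26.57°

Step 9: From GI = 3·√5, GL = 3, IL = 6, by the inverse law of cosines:
  cos(∠IGL) = (GI² + GL² - IL²) / (2·GI·GL)
  ∠IGL = 63.43°

Step 10: From DI = 2, DL = 2·√13, IL = 6, by the inverse law of cosines:
  cos(∠IDL) = (DI² + DL² - IL²) / (2·DI·DL)
  ∠IDL = 46.1°

Step 11: From FA = 6.2, FI = 4.38, AI = 2, by the inverse law of cosines:
  cos(∠AFI) = (FA² + FI² - AI²) / (2·FA·FI)
  ∠AFI = 9.29°

Step 12: From AF = 6.2, AI = 2, FI = 4.38, by the inverse law of cosines:
  cos(∠FAI) = (AF² + AI² - FI²) / (2·AF·AI)
  ∠FAI = 20.71°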